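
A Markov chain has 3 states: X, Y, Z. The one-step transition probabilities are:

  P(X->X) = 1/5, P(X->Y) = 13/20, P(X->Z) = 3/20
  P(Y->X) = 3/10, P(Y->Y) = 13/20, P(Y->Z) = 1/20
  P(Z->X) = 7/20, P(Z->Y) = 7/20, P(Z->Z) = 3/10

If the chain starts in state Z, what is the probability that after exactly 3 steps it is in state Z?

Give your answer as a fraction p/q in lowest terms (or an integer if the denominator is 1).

Computing P^3 by repeated multiplication:
P^1 =
  X: [1/5, 13/20, 3/20]
  Y: [3/10, 13/20, 1/20]
  Z: [7/20, 7/20, 3/10]
P^2 =
  X: [23/80, 121/200, 43/400]
  Y: [109/400, 127/200, 37/400]
  Z: [7/25, 14/25, 4/25]
P^3 =
  X: [2213/8000, 2471/4000, 169/1600]
  Y: [2219/8000, 2489/4000, 803/8000]
  Z: [7/25, 301/500, 59/500]

(P^3)[Z -> Z] = 59/500

Answer: 59/500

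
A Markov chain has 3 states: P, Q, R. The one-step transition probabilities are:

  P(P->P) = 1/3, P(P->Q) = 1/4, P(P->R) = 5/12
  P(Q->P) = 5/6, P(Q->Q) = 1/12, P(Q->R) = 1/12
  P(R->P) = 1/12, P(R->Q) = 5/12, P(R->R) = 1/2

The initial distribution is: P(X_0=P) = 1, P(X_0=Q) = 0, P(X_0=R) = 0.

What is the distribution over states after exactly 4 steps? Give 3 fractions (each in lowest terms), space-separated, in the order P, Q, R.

Answer: 869/2304 2747/10368 7421/20736

Derivation:
Propagating the distribution step by step (d_{t+1} = d_t * P):
d_0 = (P=1, Q=0, R=0)
  d_1[P] = 1*1/3 + 0*5/6 + 0*1/12 = 1/3
  d_1[Q] = 1*1/4 + 0*1/12 + 0*5/12 = 1/4
  d_1[R] = 1*5/12 + 0*1/12 + 0*1/2 = 5/12
d_1 = (P=1/3, Q=1/4, R=5/12)
  d_2[P] = 1/3*1/3 + 1/4*5/6 + 5/12*1/12 = 17/48
  d_2[Q] = 1/3*1/4 + 1/4*1/12 + 5/12*5/12 = 5/18
  d_2[R] = 1/3*5/12 + 1/4*1/12 + 5/12*1/2 = 53/144
d_2 = (P=17/48, Q=5/18, R=53/144)
  d_3[P] = 17/48*1/3 + 5/18*5/6 + 53/144*1/12 = 73/192
  d_3[Q] = 17/48*1/4 + 5/18*1/12 + 53/144*5/12 = 229/864
  d_3[R] = 17/48*5/12 + 5/18*1/12 + 53/144*1/2 = 613/1728
d_3 = (P=73/192, Q=229/864, R=613/1728)
  d_4[P] = 73/192*1/3 + 229/864*5/6 + 613/1728*1/12 = 869/2304
  d_4[Q] = 73/192*1/4 + 229/864*1/12 + 613/1728*5/12 = 2747/10368
  d_4[R] = 73/192*5/12 + 229/864*1/12 + 613/1728*1/2 = 7421/20736
d_4 = (P=869/2304, Q=2747/10368, R=7421/20736)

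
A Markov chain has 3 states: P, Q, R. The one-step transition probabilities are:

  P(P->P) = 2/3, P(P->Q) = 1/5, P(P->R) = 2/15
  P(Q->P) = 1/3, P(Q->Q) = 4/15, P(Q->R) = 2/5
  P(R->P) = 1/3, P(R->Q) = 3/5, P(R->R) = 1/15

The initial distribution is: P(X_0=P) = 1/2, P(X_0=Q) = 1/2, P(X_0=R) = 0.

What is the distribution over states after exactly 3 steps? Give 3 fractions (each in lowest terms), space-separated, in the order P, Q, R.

Answer: 1/2 79/270 28/135

Derivation:
Propagating the distribution step by step (d_{t+1} = d_t * P):
d_0 = (P=1/2, Q=1/2, R=0)
  d_1[P] = 1/2*2/3 + 1/2*1/3 + 0*1/3 = 1/2
  d_1[Q] = 1/2*1/5 + 1/2*4/15 + 0*3/5 = 7/30
  d_1[R] = 1/2*2/15 + 1/2*2/5 + 0*1/15 = 4/15
d_1 = (P=1/2, Q=7/30, R=4/15)
  d_2[P] = 1/2*2/3 + 7/30*1/3 + 4/15*1/3 = 1/2
  d_2[Q] = 1/2*1/5 + 7/30*4/15 + 4/15*3/5 = 29/90
  d_2[R] = 1/2*2/15 + 7/30*2/5 + 4/15*1/15 = 8/45
d_2 = (P=1/2, Q=29/90, R=8/45)
  d_3[P] = 1/2*2/3 + 29/90*1/3 + 8/45*1/3 = 1/2
  d_3[Q] = 1/2*1/5 + 29/90*4/15 + 8/45*3/5 = 79/270
  d_3[R] = 1/2*2/15 + 29/90*2/5 + 8/45*1/15 = 28/135
d_3 = (P=1/2, Q=79/270, R=28/135)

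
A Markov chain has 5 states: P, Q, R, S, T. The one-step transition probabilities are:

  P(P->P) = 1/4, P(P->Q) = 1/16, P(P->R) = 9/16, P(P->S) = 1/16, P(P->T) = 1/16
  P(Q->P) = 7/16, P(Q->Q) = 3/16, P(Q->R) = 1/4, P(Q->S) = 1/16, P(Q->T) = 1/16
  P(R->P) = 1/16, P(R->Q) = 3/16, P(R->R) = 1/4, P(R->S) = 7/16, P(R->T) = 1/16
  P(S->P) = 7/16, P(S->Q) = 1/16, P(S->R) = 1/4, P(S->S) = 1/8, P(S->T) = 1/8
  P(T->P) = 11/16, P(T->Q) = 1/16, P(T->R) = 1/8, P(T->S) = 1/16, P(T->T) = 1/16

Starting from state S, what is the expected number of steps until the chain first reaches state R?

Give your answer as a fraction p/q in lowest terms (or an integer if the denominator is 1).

Answer: 1526/549

Derivation:
Let h_i = expected steps to first reach R from state i.
Boundary: h_R = 0.
First-step equations for the other states:
  h_P = 1 + 1/4*h_P + 1/16*h_Q + 9/16*h_R + 1/16*h_S + 1/16*h_T
  h_Q = 1 + 7/16*h_P + 3/16*h_Q + 1/4*h_R + 1/16*h_S + 1/16*h_T
  h_S = 1 + 7/16*h_P + 1/16*h_Q + 1/4*h_R + 1/8*h_S + 1/8*h_T
  h_T = 1 + 11/16*h_P + 1/16*h_Q + 1/8*h_R + 1/16*h_S + 1/16*h_T

Substituting h_R = 0 and rearranging gives the linear system (I - Q) h = 1:
  [3/4, -1/16, -1/16, -1/16] . (h_P, h_Q, h_S, h_T) = 1
  [-7/16, 13/16, -1/16, -1/16] . (h_P, h_Q, h_S, h_T) = 1
  [-7/16, -1/16, 7/8, -1/8] . (h_P, h_Q, h_S, h_T) = 1
  [-11/16, -1/16, -1/16, 15/16] . (h_P, h_Q, h_S, h_T) = 1

Solving yields:
  h_P = 1120/549
  h_Q = 1520/549
  h_S = 1526/549
  h_T = 1610/549

Starting state is S, so the expected hitting time is h_S = 1526/549.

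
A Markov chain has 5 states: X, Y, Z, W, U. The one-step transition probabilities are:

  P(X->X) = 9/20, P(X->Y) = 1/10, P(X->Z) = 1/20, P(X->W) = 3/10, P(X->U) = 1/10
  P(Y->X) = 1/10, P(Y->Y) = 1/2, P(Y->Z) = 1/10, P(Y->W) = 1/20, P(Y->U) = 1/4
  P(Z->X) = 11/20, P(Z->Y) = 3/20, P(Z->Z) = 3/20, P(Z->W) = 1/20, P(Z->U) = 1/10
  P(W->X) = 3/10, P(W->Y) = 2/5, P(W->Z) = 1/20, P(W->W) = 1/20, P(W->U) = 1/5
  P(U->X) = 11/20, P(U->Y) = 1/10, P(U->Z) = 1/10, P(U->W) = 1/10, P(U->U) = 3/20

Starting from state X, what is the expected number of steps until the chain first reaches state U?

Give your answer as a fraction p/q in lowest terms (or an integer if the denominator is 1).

Answer: 4100/641

Derivation:
Let h_i = expected steps to first reach U from state i.
Boundary: h_U = 0.
First-step equations for the other states:
  h_X = 1 + 9/20*h_X + 1/10*h_Y + 1/20*h_Z + 3/10*h_W + 1/10*h_U
  h_Y = 1 + 1/10*h_X + 1/2*h_Y + 1/10*h_Z + 1/20*h_W + 1/4*h_U
  h_Z = 1 + 11/20*h_X + 3/20*h_Y + 3/20*h_Z + 1/20*h_W + 1/10*h_U
  h_W = 1 + 3/10*h_X + 2/5*h_Y + 1/20*h_Z + 1/20*h_W + 1/5*h_U

Substituting h_U = 0 and rearranging gives the linear system (I - Q) h = 1:
  [11/20, -1/10, -1/20, -3/10] . (h_X, h_Y, h_Z, h_W) = 1
  [-1/10, 1/2, -1/10, -1/20] . (h_X, h_Y, h_Z, h_W) = 1
  [-11/20, -3/20, 17/20, -1/20] . (h_X, h_Y, h_Z, h_W) = 1
  [-3/10, -2/5, -1/20, 19/20] . (h_X, h_Y, h_Z, h_W) = 1

Solving yields:
  h_X = 4100/641
  h_Y = 3300/641
  h_Z = 4200/641
  h_W = 3580/641

Starting state is X, so the expected hitting time is h_X = 4100/641.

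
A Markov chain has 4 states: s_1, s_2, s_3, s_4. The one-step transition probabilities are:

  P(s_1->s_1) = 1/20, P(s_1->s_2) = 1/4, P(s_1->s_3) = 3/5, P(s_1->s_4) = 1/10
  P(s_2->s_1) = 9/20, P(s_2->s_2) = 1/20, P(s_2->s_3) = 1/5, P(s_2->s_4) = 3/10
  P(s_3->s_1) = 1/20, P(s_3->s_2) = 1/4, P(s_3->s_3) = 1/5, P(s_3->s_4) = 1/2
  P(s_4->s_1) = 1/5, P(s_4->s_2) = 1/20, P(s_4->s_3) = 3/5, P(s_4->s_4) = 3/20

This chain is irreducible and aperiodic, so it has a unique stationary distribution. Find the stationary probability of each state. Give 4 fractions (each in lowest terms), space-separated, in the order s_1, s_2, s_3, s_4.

Answer: 19/120 19/120 23/60 3/10

Derivation:
The stationary distribution satisfies pi = pi * P, i.e.:
  pi_s_1 = 1/20*pi_s_1 + 9/20*pi_s_2 + 1/20*pi_s_3 + 1/5*pi_s_4
  pi_s_2 = 1/4*pi_s_1 + 1/20*pi_s_2 + 1/4*pi_s_3 + 1/20*pi_s_4
  pi_s_3 = 3/5*pi_s_1 + 1/5*pi_s_2 + 1/5*pi_s_3 + 3/5*pi_s_4
  pi_s_4 = 1/10*pi_s_1 + 3/10*pi_s_2 + 1/2*pi_s_3 + 3/20*pi_s_4
with normalization: pi_s_1 + pi_s_2 + pi_s_3 + pi_s_4 = 1.

Using the first 3 balance equations plus normalization, the linear system A*pi = b is:
  [-19/20, 9/20, 1/20, 1/5] . pi = 0
  [1/4, -19/20, 1/4, 1/20] . pi = 0
  [3/5, 1/5, -4/5, 3/5] . pi = 0
  [1, 1, 1, 1] . pi = 1

Solving yields:
  pi_s_1 = 19/120
  pi_s_2 = 19/120
  pi_s_3 = 23/60
  pi_s_4 = 3/10

Verification (pi * P):
  19/120*1/20 + 19/120*9/20 + 23/60*1/20 + 3/10*1/5 = 19/120 = pi_s_1  (ok)
  19/120*1/4 + 19/120*1/20 + 23/60*1/4 + 3/10*1/20 = 19/120 = pi_s_2  (ok)
  19/120*3/5 + 19/120*1/5 + 23/60*1/5 + 3/10*3/5 = 23/60 = pi_s_3  (ok)
  19/120*1/10 + 19/120*3/10 + 23/60*1/2 + 3/10*3/20 = 3/10 = pi_s_4  (ok)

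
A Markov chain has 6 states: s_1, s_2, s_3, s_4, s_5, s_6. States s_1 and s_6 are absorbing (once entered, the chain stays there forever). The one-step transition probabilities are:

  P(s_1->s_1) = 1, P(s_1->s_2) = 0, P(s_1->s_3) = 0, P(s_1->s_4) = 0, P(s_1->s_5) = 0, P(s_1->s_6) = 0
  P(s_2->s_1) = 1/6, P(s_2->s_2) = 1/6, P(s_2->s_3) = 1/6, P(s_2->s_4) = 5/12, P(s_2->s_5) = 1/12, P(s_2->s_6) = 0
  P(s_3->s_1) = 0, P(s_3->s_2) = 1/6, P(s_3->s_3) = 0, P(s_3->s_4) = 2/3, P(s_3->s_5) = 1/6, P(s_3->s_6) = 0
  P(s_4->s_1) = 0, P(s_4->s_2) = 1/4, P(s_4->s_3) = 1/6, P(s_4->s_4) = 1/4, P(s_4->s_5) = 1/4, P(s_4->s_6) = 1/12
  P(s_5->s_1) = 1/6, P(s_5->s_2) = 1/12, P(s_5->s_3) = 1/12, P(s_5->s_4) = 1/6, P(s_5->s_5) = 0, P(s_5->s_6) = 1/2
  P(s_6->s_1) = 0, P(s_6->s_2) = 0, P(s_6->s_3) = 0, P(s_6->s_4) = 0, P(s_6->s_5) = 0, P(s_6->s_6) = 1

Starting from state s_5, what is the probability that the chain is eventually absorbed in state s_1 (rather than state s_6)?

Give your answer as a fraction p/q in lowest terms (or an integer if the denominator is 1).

Answer: 850/2957

Derivation:
Let a_i = P(absorbed in s_1 | start in state i).
Boundary conditions: a_s_1 = 1, a_s_6 = 0.
For each transient state i, a_i = sum_j P(i->j) * a_j:
  a_s_2 = 1/6*a_s_1 + 1/6*a_s_2 + 1/6*a_s_3 + 5/12*a_s_4 + 1/12*a_s_5 + 0*a_s_6
  a_s_3 = 0*a_s_1 + 1/6*a_s_2 + 0*a_s_3 + 2/3*a_s_4 + 1/6*a_s_5 + 0*a_s_6
  a_s_4 = 0*a_s_1 + 1/4*a_s_2 + 1/6*a_s_3 + 1/4*a_s_4 + 1/4*a_s_5 + 1/12*a_s_6
  a_s_5 = 1/6*a_s_1 + 1/12*a_s_2 + 1/12*a_s_3 + 1/6*a_s_4 + 0*a_s_5 + 1/2*a_s_6

Substituting a_s_1 = 1 and a_s_6 = 0, rearrange to (I - Q) a = r where r[i] = P(i -> s_1):
  [5/6, -1/6, -5/12, -1/12] . (a_s_2, a_s_3, a_s_4, a_s_5) = 1/6
  [-1/6, 1, -2/3, -1/6] . (a_s_2, a_s_3, a_s_4, a_s_5) = 0
  [-1/4, -1/6, 3/4, -1/4] . (a_s_2, a_s_3, a_s_4, a_s_5) = 0
  [-1/12, -1/12, -1/6, 1] . (a_s_2, a_s_3, a_s_4, a_s_5) = 1/6

Solving yields:
  a_s_2 = 1358/2957
  a_s_3 = 1008/2957
  a_s_4 = 960/2957
  a_s_5 = 850/2957

Starting state is s_5, so the absorption probability is a_s_5 = 850/2957.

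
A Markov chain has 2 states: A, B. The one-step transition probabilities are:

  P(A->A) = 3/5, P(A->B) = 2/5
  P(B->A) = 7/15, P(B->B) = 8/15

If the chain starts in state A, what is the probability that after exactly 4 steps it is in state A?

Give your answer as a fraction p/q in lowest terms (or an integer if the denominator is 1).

Computing P^4 by repeated multiplication:
P^1 =
  A: [3/5, 2/5]
  B: [7/15, 8/15]
P^2 =
  A: [41/75, 34/75]
  B: [119/225, 106/225]
P^3 =
  A: [607/1125, 518/1125]
  B: [1813/3375, 1562/3375]
P^4 =
  A: [9089/16875, 7786/16875]
  B: [27251/50625, 23374/50625]

(P^4)[A -> A] = 9089/16875

Answer: 9089/16875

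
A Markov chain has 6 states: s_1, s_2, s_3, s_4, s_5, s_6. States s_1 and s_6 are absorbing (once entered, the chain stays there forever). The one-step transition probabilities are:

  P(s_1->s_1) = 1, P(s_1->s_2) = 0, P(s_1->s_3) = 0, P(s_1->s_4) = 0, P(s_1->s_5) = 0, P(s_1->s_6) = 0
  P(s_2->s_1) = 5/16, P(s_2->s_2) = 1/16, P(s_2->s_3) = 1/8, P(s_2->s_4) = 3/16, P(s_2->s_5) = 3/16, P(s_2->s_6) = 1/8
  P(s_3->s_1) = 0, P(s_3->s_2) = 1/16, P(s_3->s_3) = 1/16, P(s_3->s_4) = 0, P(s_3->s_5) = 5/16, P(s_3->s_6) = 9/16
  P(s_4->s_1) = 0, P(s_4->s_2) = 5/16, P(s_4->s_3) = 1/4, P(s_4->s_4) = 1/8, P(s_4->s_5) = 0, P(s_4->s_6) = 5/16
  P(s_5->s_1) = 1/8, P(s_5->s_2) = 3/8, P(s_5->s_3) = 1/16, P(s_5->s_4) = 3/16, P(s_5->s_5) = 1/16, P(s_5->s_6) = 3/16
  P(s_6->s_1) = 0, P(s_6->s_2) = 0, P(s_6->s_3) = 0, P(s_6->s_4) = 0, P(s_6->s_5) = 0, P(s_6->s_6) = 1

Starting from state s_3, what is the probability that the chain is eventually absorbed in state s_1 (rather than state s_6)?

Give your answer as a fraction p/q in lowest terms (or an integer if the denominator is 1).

Answer: 1853/11839

Derivation:
Let a_i = P(absorbed in s_1 | start in state i).
Boundary conditions: a_s_1 = 1, a_s_6 = 0.
For each transient state i, a_i = sum_j P(i->j) * a_j:
  a_s_2 = 5/16*a_s_1 + 1/16*a_s_2 + 1/8*a_s_3 + 3/16*a_s_4 + 3/16*a_s_5 + 1/8*a_s_6
  a_s_3 = 0*a_s_1 + 1/16*a_s_2 + 1/16*a_s_3 + 0*a_s_4 + 5/16*a_s_5 + 9/16*a_s_6
  a_s_4 = 0*a_s_1 + 5/16*a_s_2 + 1/4*a_s_3 + 1/8*a_s_4 + 0*a_s_5 + 5/16*a_s_6
  a_s_5 = 1/8*a_s_1 + 3/8*a_s_2 + 1/16*a_s_3 + 3/16*a_s_4 + 1/16*a_s_5 + 3/16*a_s_6

Substituting a_s_1 = 1 and a_s_6 = 0, rearrange to (I - Q) a = r where r[i] = P(i -> s_1):
  [15/16, -1/8, -3/16, -3/16] . (a_s_2, a_s_3, a_s_4, a_s_5) = 5/16
  [-1/16, 15/16, 0, -5/16] . (a_s_2, a_s_3, a_s_4, a_s_5) = 0
  [-5/16, -1/4, 7/8, 0] . (a_s_2, a_s_3, a_s_4, a_s_5) = 0
  [-3/8, -1/16, -3/16, 15/16] . (a_s_2, a_s_3, a_s_4, a_s_5) = 1/8

Solving yields:
  a_s_2 = 16760/35517
  a_s_3 = 1853/11839
  a_s_4 = 7574/35517
  a_s_5 = 13325/35517

Starting state is s_3, so the absorption probability is a_s_3 = 1853/11839.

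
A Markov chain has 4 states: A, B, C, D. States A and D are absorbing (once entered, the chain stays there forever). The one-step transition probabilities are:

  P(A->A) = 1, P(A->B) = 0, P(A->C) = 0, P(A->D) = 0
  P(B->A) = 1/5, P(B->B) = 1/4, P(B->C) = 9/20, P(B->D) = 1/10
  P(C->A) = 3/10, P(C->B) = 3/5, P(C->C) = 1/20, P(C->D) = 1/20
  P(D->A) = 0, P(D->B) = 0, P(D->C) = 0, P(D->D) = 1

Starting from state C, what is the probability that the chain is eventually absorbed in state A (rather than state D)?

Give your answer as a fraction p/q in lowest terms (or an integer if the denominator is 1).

Answer: 46/59

Derivation:
Let a_i = P(absorbed in A | start in state i).
Boundary conditions: a_A = 1, a_D = 0.
For each transient state i, a_i = sum_j P(i->j) * a_j:
  a_B = 1/5*a_A + 1/4*a_B + 9/20*a_C + 1/10*a_D
  a_C = 3/10*a_A + 3/5*a_B + 1/20*a_C + 1/20*a_D

Substituting a_A = 1 and a_D = 0, rearrange to (I - Q) a = r where r[i] = P(i -> A):
  [3/4, -9/20] . (a_B, a_C) = 1/5
  [-3/5, 19/20] . (a_B, a_C) = 3/10

Solving yields:
  a_B = 130/177
  a_C = 46/59

Starting state is C, so the absorption probability is a_C = 46/59.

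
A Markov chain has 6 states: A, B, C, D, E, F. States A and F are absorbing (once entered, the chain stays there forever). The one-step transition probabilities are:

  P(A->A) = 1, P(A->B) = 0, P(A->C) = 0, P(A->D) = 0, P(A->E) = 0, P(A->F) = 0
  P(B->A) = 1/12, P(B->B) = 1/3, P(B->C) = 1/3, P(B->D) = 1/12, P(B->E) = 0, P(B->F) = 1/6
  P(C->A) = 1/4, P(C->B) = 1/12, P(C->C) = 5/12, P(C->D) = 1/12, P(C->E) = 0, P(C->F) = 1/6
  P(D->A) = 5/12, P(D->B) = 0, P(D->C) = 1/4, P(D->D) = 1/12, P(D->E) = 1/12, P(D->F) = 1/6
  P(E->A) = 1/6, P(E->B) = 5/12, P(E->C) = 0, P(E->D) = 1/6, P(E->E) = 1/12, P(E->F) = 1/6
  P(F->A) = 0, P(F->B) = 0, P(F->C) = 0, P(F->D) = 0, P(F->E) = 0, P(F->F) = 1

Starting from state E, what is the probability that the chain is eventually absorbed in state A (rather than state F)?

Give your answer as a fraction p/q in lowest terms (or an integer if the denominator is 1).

Let a_i = P(absorbed in A | start in state i).
Boundary conditions: a_A = 1, a_F = 0.
For each transient state i, a_i = sum_j P(i->j) * a_j:
  a_B = 1/12*a_A + 1/3*a_B + 1/3*a_C + 1/12*a_D + 0*a_E + 1/6*a_F
  a_C = 1/4*a_A + 1/12*a_B + 5/12*a_C + 1/12*a_D + 0*a_E + 1/6*a_F
  a_D = 5/12*a_A + 0*a_B + 1/4*a_C + 1/12*a_D + 1/12*a_E + 1/6*a_F
  a_E = 1/6*a_A + 5/12*a_B + 0*a_C + 1/6*a_D + 1/12*a_E + 1/6*a_F

Substituting a_A = 1 and a_F = 0, rearrange to (I - Q) a = r where r[i] = P(i -> A):
  [2/3, -1/3, -1/12, 0] . (a_B, a_C, a_D, a_E) = 1/12
  [-1/12, 7/12, -1/12, 0] . (a_B, a_C, a_D, a_E) = 1/4
  [0, -1/4, 11/12, -1/12] . (a_B, a_C, a_D, a_E) = 5/12
  [-5/12, 0, -1/6, 11/12] . (a_B, a_C, a_D, a_E) = 1/6

Solving yields:
  a_B = 1477/2918
  a_C = 1739/2918
  a_D = 971/1459
  a_E = 1555/2918

Starting state is E, so the absorption probability is a_E = 1555/2918.

Answer: 1555/2918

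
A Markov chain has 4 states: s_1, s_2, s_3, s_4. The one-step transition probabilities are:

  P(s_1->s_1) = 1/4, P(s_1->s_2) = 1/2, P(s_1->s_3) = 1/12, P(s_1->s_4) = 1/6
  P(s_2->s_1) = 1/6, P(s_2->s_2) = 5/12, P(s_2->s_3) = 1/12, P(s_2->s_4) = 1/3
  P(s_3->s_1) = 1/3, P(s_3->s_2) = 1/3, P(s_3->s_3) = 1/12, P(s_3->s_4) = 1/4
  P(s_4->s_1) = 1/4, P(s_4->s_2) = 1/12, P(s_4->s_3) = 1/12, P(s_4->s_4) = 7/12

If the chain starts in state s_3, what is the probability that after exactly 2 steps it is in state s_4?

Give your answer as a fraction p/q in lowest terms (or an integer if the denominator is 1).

Computing P^2 by repeated multiplication:
P^1 =
  s_1: [1/4, 1/2, 1/12, 1/6]
  s_2: [1/6, 5/12, 1/12, 1/3]
  s_3: [1/3, 1/3, 1/12, 1/4]
  s_4: [1/4, 1/12, 1/12, 7/12]
P^2 =
  s_1: [31/144, 3/8, 1/12, 47/144]
  s_2: [2/9, 5/16, 1/12, 55/144]
  s_3: [11/48, 17/48, 1/12, 1/3]
  s_4: [1/4, 17/72, 1/12, 31/72]

(P^2)[s_3 -> s_4] = 1/3

Answer: 1/3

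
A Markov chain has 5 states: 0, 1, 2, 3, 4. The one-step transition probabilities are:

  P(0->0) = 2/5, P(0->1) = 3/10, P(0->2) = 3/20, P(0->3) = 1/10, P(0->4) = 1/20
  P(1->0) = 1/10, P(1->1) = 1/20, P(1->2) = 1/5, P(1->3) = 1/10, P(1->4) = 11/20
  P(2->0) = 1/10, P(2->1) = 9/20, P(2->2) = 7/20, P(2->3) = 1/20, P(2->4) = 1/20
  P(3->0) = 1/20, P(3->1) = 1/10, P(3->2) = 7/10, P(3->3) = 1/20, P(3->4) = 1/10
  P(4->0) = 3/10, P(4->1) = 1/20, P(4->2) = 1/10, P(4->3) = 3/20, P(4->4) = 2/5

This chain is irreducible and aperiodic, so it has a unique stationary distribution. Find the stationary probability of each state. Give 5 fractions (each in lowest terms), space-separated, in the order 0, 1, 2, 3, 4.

The stationary distribution satisfies pi = pi * P, i.e.:
  pi_0 = 2/5*pi_0 + 1/10*pi_1 + 1/10*pi_2 + 1/20*pi_3 + 3/10*pi_4
  pi_1 = 3/10*pi_0 + 1/20*pi_1 + 9/20*pi_2 + 1/10*pi_3 + 1/20*pi_4
  pi_2 = 3/20*pi_0 + 1/5*pi_1 + 7/20*pi_2 + 7/10*pi_3 + 1/10*pi_4
  pi_3 = 1/10*pi_0 + 1/10*pi_1 + 1/20*pi_2 + 1/20*pi_3 + 3/20*pi_4
  pi_4 = 1/20*pi_0 + 11/20*pi_1 + 1/20*pi_2 + 1/10*pi_3 + 2/5*pi_4
with normalization: pi_0 + pi_1 + pi_2 + pi_3 + pi_4 = 1.

Using the first 4 balance equations plus normalization, the linear system A*pi = b is:
  [-3/5, 1/10, 1/10, 1/20, 3/10] . pi = 0
  [3/10, -19/20, 9/20, 1/10, 1/20] . pi = 0
  [3/20, 1/5, -13/20, 7/10, 1/10] . pi = 0
  [1/10, 1/10, 1/20, -19/20, 3/20] . pi = 0
  [1, 1, 1, 1, 1] . pi = 1

Solving yields:
  pi_0 = 8891/43269
  pi_1 = 8926/43269
  pi_2 = 32509/129807
  pi_3 = 12316/129807
  pi_4 = 31531/129807

Verification (pi * P):
  8891/43269*2/5 + 8926/43269*1/10 + 32509/129807*1/10 + 12316/129807*1/20 + 31531/129807*3/10 = 8891/43269 = pi_0  (ok)
  8891/43269*3/10 + 8926/43269*1/20 + 32509/129807*9/20 + 12316/129807*1/10 + 31531/129807*1/20 = 8926/43269 = pi_1  (ok)
  8891/43269*3/20 + 8926/43269*1/5 + 32509/129807*7/20 + 12316/129807*7/10 + 31531/129807*1/10 = 32509/129807 = pi_2  (ok)
  8891/43269*1/10 + 8926/43269*1/10 + 32509/129807*1/20 + 12316/129807*1/20 + 31531/129807*3/20 = 12316/129807 = pi_3  (ok)
  8891/43269*1/20 + 8926/43269*11/20 + 32509/129807*1/20 + 12316/129807*1/10 + 31531/129807*2/5 = 31531/129807 = pi_4  (ok)

Answer: 8891/43269 8926/43269 32509/129807 12316/129807 31531/129807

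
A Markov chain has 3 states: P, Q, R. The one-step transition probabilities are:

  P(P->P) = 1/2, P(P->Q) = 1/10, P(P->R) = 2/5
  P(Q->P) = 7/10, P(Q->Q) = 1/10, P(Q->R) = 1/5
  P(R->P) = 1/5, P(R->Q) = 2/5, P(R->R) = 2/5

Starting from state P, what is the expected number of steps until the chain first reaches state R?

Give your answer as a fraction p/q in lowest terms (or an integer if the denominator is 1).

Let h_i = expected steps to first reach R from state i.
Boundary: h_R = 0.
First-step equations for the other states:
  h_P = 1 + 1/2*h_P + 1/10*h_Q + 2/5*h_R
  h_Q = 1 + 7/10*h_P + 1/10*h_Q + 1/5*h_R

Substituting h_R = 0 and rearranging gives the linear system (I - Q) h = 1:
  [1/2, -1/10] . (h_P, h_Q) = 1
  [-7/10, 9/10] . (h_P, h_Q) = 1

Solving yields:
  h_P = 50/19
  h_Q = 60/19

Starting state is P, so the expected hitting time is h_P = 50/19.

Answer: 50/19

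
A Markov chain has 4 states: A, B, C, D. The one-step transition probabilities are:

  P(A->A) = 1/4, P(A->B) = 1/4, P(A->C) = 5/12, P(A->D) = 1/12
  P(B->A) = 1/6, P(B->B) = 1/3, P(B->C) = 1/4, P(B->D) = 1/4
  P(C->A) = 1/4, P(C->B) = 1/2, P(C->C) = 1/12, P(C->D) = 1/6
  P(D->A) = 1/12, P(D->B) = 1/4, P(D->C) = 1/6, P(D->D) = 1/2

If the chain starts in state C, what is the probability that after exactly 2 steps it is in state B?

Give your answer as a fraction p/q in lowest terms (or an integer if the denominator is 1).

Answer: 5/16

Derivation:
Computing P^2 by repeated multiplication:
P^1 =
  A: [1/4, 1/4, 5/12, 1/12]
  B: [1/6, 1/3, 1/4, 1/4]
  C: [1/4, 1/2, 1/12, 1/6]
  D: [1/12, 1/4, 1/6, 1/2]
P^2 =
  A: [31/144, 3/8, 31/144, 7/36]
  B: [13/72, 49/144, 31/144, 19/72]
  C: [13/72, 5/16, 19/72, 35/144]
  D: [7/48, 5/16, 7/36, 25/72]

(P^2)[C -> B] = 5/16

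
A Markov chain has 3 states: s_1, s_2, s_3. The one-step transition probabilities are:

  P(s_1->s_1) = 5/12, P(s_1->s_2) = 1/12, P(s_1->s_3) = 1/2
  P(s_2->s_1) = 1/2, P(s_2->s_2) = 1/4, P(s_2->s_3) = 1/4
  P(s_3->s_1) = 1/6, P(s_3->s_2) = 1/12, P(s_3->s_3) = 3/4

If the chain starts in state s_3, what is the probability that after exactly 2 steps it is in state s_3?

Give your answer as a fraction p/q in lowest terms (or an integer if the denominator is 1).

Computing P^2 by repeated multiplication:
P^1 =
  s_1: [5/12, 1/12, 1/2]
  s_2: [1/2, 1/4, 1/4]
  s_3: [1/6, 1/12, 3/4]
P^2 =
  s_1: [43/144, 7/72, 29/48]
  s_2: [3/8, 1/8, 1/2]
  s_3: [17/72, 7/72, 2/3]

(P^2)[s_3 -> s_3] = 2/3

Answer: 2/3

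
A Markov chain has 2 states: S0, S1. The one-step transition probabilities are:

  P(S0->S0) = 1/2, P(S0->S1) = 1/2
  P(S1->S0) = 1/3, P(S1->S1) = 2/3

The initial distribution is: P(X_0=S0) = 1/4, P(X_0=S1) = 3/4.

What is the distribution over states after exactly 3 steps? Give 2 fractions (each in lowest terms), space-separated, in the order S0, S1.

Propagating the distribution step by step (d_{t+1} = d_t * P):
d_0 = (S0=1/4, S1=3/4)
  d_1[S0] = 1/4*1/2 + 3/4*1/3 = 3/8
  d_1[S1] = 1/4*1/2 + 3/4*2/3 = 5/8
d_1 = (S0=3/8, S1=5/8)
  d_2[S0] = 3/8*1/2 + 5/8*1/3 = 19/48
  d_2[S1] = 3/8*1/2 + 5/8*2/3 = 29/48
d_2 = (S0=19/48, S1=29/48)
  d_3[S0] = 19/48*1/2 + 29/48*1/3 = 115/288
  d_3[S1] = 19/48*1/2 + 29/48*2/3 = 173/288
d_3 = (S0=115/288, S1=173/288)

Answer: 115/288 173/288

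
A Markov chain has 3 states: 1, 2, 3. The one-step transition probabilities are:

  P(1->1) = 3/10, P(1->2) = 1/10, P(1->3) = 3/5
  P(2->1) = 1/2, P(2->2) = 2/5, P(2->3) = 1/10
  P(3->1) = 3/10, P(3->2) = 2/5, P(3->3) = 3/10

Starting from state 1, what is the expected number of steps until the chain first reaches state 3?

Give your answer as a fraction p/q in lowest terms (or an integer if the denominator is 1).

Let h_i = expected steps to first reach 3 from state i.
Boundary: h_3 = 0.
First-step equations for the other states:
  h_1 = 1 + 3/10*h_1 + 1/10*h_2 + 3/5*h_3
  h_2 = 1 + 1/2*h_1 + 2/5*h_2 + 1/10*h_3

Substituting h_3 = 0 and rearranging gives the linear system (I - Q) h = 1:
  [7/10, -1/10] . (h_1, h_2) = 1
  [-1/2, 3/5] . (h_1, h_2) = 1

Solving yields:
  h_1 = 70/37
  h_2 = 120/37

Starting state is 1, so the expected hitting time is h_1 = 70/37.

Answer: 70/37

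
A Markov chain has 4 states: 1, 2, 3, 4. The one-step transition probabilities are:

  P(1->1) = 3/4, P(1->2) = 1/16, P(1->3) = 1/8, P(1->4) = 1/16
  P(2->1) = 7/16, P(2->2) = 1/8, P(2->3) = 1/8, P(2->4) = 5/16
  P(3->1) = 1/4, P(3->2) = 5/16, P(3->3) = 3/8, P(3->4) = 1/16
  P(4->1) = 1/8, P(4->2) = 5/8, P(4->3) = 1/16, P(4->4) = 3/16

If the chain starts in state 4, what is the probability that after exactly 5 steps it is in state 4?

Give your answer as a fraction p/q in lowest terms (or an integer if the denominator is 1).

Answer: 33945/262144

Derivation:
Computing P^5 by repeated multiplication:
P^1 =
  1: [3/4, 1/16, 1/8, 1/16]
  2: [7/16, 1/8, 1/8, 5/16]
  3: [1/4, 5/16, 3/8, 1/16]
  4: [1/8, 5/8, 1/16, 3/16]
P^2 =
  1: [161/256, 17/128, 39/256, 11/128]
  2: [29/64, 71/256, 35/256, 17/128]
  3: [109/256, 27/128, 55/256, 19/128]
  4: [13/32, 57/256, 33/256, 31/128]
P^3 =
  1: [1185/2048, 161/1024, 323/2048, 109/1024]
  2: [2097/4096, 773/4096, 309/2048, 19/128]
  3: [991/2048, 109/512, 347/2048, 137/1024]
  4: [1903/4096, 1003/4096, 291/2048, 19/128]
P^4 =
  1: [9101/16384, 703/4096, 2585/16384, 943/8192]
  2: [34263/65536, 12813/65536, 1257/8192, 2101/16384]
  3: [1055/2048, 3169/16384, 2605/16384, 1085/8192]
  4: [33401/65536, 12899/65536, 1239/8192, 2331/16384]
P^5 =
  1: [4469/8192, 23255/131072, 20611/131072, 7851/65536]
  2: [557879/1048576, 194209/1048576, 40723/262144, 33399/262144]
  3: [138223/262144, 49503/262144, 20509/131072, 4175/32768]
  4: [549401/1048576, 201999/1048576, 40349/262144, 33945/262144]

(P^5)[4 -> 4] = 33945/262144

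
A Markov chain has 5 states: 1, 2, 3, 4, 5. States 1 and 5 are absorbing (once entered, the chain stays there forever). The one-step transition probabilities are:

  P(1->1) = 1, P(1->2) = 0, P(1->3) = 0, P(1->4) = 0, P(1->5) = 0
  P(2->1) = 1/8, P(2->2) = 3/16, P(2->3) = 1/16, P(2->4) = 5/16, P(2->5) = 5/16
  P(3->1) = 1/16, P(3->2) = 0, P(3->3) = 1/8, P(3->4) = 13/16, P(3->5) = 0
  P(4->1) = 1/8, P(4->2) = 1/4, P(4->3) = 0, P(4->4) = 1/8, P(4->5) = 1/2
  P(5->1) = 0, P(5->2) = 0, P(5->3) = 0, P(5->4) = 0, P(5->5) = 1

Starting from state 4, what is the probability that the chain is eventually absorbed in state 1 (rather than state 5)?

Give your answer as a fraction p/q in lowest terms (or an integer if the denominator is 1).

Let a_i = P(absorbed in 1 | start in state i).
Boundary conditions: a_1 = 1, a_5 = 0.
For each transient state i, a_i = sum_j P(i->j) * a_j:
  a_2 = 1/8*a_1 + 3/16*a_2 + 1/16*a_3 + 5/16*a_4 + 5/16*a_5
  a_3 = 1/16*a_1 + 0*a_2 + 1/8*a_3 + 13/16*a_4 + 0*a_5
  a_4 = 1/8*a_1 + 1/4*a_2 + 0*a_3 + 1/8*a_4 + 1/2*a_5

Substituting a_1 = 1 and a_5 = 0, rearrange to (I - Q) a = r where r[i] = P(i -> 1):
  [13/16, -1/16, -5/16] . (a_2, a_3, a_4) = 1/8
  [0, 7/8, -13/16] . (a_2, a_3, a_4) = 1/16
  [-1/4, 0, 7/8] . (a_2, a_3, a_4) = 1/8

Solving yields:
  a_2 = 143/554
  a_3 = 151/554
  a_4 = 60/277

Starting state is 4, so the absorption probability is a_4 = 60/277.

Answer: 60/277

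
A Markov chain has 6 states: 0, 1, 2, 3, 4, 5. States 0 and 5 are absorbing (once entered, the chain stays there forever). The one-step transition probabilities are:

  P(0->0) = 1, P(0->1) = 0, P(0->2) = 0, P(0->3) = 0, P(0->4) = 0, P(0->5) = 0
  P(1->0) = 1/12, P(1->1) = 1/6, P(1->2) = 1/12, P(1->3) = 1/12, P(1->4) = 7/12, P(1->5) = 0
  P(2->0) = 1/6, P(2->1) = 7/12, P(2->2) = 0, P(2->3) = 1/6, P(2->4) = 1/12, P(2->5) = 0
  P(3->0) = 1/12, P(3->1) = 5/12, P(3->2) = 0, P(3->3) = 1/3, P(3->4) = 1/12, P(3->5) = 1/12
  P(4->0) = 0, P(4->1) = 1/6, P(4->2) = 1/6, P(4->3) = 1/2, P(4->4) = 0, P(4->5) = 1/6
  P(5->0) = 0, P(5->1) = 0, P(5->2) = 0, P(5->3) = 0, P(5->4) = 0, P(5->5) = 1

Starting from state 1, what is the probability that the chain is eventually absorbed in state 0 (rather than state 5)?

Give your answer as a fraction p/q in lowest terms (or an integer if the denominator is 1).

Answer: 543/1066

Derivation:
Let a_i = P(absorbed in 0 | start in state i).
Boundary conditions: a_0 = 1, a_5 = 0.
For each transient state i, a_i = sum_j P(i->j) * a_j:
  a_1 = 1/12*a_0 + 1/6*a_1 + 1/12*a_2 + 1/12*a_3 + 7/12*a_4 + 0*a_5
  a_2 = 1/6*a_0 + 7/12*a_1 + 0*a_2 + 1/6*a_3 + 1/12*a_4 + 0*a_5
  a_3 = 1/12*a_0 + 5/12*a_1 + 0*a_2 + 1/3*a_3 + 1/12*a_4 + 1/12*a_5
  a_4 = 0*a_0 + 1/6*a_1 + 1/6*a_2 + 1/2*a_3 + 0*a_4 + 1/6*a_5

Substituting a_0 = 1 and a_5 = 0, rearrange to (I - Q) a = r where r[i] = P(i -> 0):
  [5/6, -1/12, -1/12, -7/12] . (a_1, a_2, a_3, a_4) = 1/12
  [-7/12, 1, -1/6, -1/12] . (a_1, a_2, a_3, a_4) = 1/6
  [-5/12, 0, 2/3, -1/12] . (a_1, a_2, a_3, a_4) = 1/12
  [-1/6, -1/6, -1/2, 1] . (a_1, a_2, a_3, a_4) = 0

Solving yields:
  a_1 = 543/1066
  a_2 = 621/1066
  a_3 = 265/533
  a_4 = 459/1066

Starting state is 1, so the absorption probability is a_1 = 543/1066.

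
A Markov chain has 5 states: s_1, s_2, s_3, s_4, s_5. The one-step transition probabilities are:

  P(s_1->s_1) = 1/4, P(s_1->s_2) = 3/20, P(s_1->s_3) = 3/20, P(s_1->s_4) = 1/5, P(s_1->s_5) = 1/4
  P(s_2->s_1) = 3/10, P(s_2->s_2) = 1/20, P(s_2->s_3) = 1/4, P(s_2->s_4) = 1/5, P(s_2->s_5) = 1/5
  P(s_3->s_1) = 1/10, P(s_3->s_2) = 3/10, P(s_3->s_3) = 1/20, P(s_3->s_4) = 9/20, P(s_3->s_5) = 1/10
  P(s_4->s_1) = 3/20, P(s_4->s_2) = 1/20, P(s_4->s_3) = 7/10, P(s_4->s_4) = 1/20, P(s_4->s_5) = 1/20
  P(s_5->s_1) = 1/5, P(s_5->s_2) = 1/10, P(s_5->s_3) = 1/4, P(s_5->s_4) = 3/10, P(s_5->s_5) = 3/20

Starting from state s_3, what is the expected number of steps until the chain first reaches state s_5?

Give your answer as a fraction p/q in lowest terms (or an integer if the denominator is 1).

Let h_i = expected steps to first reach s_5 from state i.
Boundary: h_s_5 = 0.
First-step equations for the other states:
  h_s_1 = 1 + 1/4*h_s_1 + 3/20*h_s_2 + 3/20*h_s_3 + 1/5*h_s_4 + 1/4*h_s_5
  h_s_2 = 1 + 3/10*h_s_1 + 1/20*h_s_2 + 1/4*h_s_3 + 1/5*h_s_4 + 1/5*h_s_5
  h_s_3 = 1 + 1/10*h_s_1 + 3/10*h_s_2 + 1/20*h_s_3 + 9/20*h_s_4 + 1/10*h_s_5
  h_s_4 = 1 + 3/20*h_s_1 + 1/20*h_s_2 + 7/10*h_s_3 + 1/20*h_s_4 + 1/20*h_s_5

Substituting h_s_5 = 0 and rearranging gives the linear system (I - Q) h = 1:
  [3/4, -3/20, -3/20, -1/5] . (h_s_1, h_s_2, h_s_3, h_s_4) = 1
  [-3/10, 19/20, -1/4, -1/5] . (h_s_1, h_s_2, h_s_3, h_s_4) = 1
  [-1/10, -3/10, 19/20, -9/20] . (h_s_1, h_s_2, h_s_3, h_s_4) = 1
  [-3/20, -1/20, -7/10, 19/20] . (h_s_1, h_s_2, h_s_3, h_s_4) = 1

Solving yields:
  h_s_1 = 98040/15311
  h_s_2 = 104330/15311
  h_s_3 = 118210/15311
  h_s_4 = 124190/15311

Starting state is s_3, so the expected hitting time is h_s_3 = 118210/15311.

Answer: 118210/15311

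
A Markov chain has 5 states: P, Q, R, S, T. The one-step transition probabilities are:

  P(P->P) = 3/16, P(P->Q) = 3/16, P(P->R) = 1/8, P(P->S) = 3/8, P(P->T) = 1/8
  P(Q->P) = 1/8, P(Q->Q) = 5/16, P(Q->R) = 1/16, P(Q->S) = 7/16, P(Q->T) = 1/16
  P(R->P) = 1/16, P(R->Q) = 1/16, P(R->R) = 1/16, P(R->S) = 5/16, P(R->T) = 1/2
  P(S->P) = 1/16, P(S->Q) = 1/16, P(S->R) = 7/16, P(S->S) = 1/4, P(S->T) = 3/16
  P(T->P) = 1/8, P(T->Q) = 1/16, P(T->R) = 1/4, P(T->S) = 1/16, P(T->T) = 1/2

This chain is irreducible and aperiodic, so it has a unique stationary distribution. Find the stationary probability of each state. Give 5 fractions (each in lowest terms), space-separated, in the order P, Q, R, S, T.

Answer: 1493/14458 4361/43374 1592/7229 3337/14458 14971/43374

Derivation:
The stationary distribution satisfies pi = pi * P, i.e.:
  pi_P = 3/16*pi_P + 1/8*pi_Q + 1/16*pi_R + 1/16*pi_S + 1/8*pi_T
  pi_Q = 3/16*pi_P + 5/16*pi_Q + 1/16*pi_R + 1/16*pi_S + 1/16*pi_T
  pi_R = 1/8*pi_P + 1/16*pi_Q + 1/16*pi_R + 7/16*pi_S + 1/4*pi_T
  pi_S = 3/8*pi_P + 7/16*pi_Q + 5/16*pi_R + 1/4*pi_S + 1/16*pi_T
  pi_T = 1/8*pi_P + 1/16*pi_Q + 1/2*pi_R + 3/16*pi_S + 1/2*pi_T
with normalization: pi_P + pi_Q + pi_R + pi_S + pi_T = 1.

Using the first 4 balance equations plus normalization, the linear system A*pi = b is:
  [-13/16, 1/8, 1/16, 1/16, 1/8] . pi = 0
  [3/16, -11/16, 1/16, 1/16, 1/16] . pi = 0
  [1/8, 1/16, -15/16, 7/16, 1/4] . pi = 0
  [3/8, 7/16, 5/16, -3/4, 1/16] . pi = 0
  [1, 1, 1, 1, 1] . pi = 1

Solving yields:
  pi_P = 1493/14458
  pi_Q = 4361/43374
  pi_R = 1592/7229
  pi_S = 3337/14458
  pi_T = 14971/43374

Verification (pi * P):
  1493/14458*3/16 + 4361/43374*1/8 + 1592/7229*1/16 + 3337/14458*1/16 + 14971/43374*1/8 = 1493/14458 = pi_P  (ok)
  1493/14458*3/16 + 4361/43374*5/16 + 1592/7229*1/16 + 3337/14458*1/16 + 14971/43374*1/16 = 4361/43374 = pi_Q  (ok)
  1493/14458*1/8 + 4361/43374*1/16 + 1592/7229*1/16 + 3337/14458*7/16 + 14971/43374*1/4 = 1592/7229 = pi_R  (ok)
  1493/14458*3/8 + 4361/43374*7/16 + 1592/7229*5/16 + 3337/14458*1/4 + 14971/43374*1/16 = 3337/14458 = pi_S  (ok)
  1493/14458*1/8 + 4361/43374*1/16 + 1592/7229*1/2 + 3337/14458*3/16 + 14971/43374*1/2 = 14971/43374 = pi_T  (ok)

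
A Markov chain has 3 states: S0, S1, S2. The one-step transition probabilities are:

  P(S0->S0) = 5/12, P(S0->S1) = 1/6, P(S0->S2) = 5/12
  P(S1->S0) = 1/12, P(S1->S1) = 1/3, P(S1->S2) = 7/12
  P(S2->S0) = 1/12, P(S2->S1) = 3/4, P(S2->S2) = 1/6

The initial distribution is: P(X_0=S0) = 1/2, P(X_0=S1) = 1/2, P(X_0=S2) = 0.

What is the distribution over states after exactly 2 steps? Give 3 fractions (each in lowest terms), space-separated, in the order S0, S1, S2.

Propagating the distribution step by step (d_{t+1} = d_t * P):
d_0 = (S0=1/2, S1=1/2, S2=0)
  d_1[S0] = 1/2*5/12 + 1/2*1/12 + 0*1/12 = 1/4
  d_1[S1] = 1/2*1/6 + 1/2*1/3 + 0*3/4 = 1/4
  d_1[S2] = 1/2*5/12 + 1/2*7/12 + 0*1/6 = 1/2
d_1 = (S0=1/4, S1=1/4, S2=1/2)
  d_2[S0] = 1/4*5/12 + 1/4*1/12 + 1/2*1/12 = 1/6
  d_2[S1] = 1/4*1/6 + 1/4*1/3 + 1/2*3/4 = 1/2
  d_2[S2] = 1/4*5/12 + 1/4*7/12 + 1/2*1/6 = 1/3
d_2 = (S0=1/6, S1=1/2, S2=1/3)

Answer: 1/6 1/2 1/3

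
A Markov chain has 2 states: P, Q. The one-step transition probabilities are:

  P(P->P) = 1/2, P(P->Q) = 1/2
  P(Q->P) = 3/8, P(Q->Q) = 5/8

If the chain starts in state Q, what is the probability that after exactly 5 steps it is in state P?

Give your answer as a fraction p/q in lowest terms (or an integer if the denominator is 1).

Answer: 14043/32768

Derivation:
Computing P^5 by repeated multiplication:
P^1 =
  P: [1/2, 1/2]
  Q: [3/8, 5/8]
P^2 =
  P: [7/16, 9/16]
  Q: [27/64, 37/64]
P^3 =
  P: [55/128, 73/128]
  Q: [219/512, 293/512]
P^4 =
  P: [439/1024, 585/1024]
  Q: [1755/4096, 2341/4096]
P^5 =
  P: [3511/8192, 4681/8192]
  Q: [14043/32768, 18725/32768]

(P^5)[Q -> P] = 14043/32768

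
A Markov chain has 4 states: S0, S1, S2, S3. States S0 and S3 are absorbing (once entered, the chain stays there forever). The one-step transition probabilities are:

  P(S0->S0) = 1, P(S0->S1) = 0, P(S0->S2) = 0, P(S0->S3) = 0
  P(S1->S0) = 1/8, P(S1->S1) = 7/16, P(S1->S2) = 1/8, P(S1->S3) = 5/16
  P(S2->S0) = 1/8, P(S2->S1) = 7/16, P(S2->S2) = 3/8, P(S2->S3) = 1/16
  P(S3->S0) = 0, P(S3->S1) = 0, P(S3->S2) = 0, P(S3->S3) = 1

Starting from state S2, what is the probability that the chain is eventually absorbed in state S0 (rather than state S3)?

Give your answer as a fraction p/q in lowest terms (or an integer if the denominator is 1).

Answer: 8/19

Derivation:
Let a_i = P(absorbed in S0 | start in state i).
Boundary conditions: a_S0 = 1, a_S3 = 0.
For each transient state i, a_i = sum_j P(i->j) * a_j:
  a_S1 = 1/8*a_S0 + 7/16*a_S1 + 1/8*a_S2 + 5/16*a_S3
  a_S2 = 1/8*a_S0 + 7/16*a_S1 + 3/8*a_S2 + 1/16*a_S3

Substituting a_S0 = 1 and a_S3 = 0, rearrange to (I - Q) a = r where r[i] = P(i -> S0):
  [9/16, -1/8] . (a_S1, a_S2) = 1/8
  [-7/16, 5/8] . (a_S1, a_S2) = 1/8

Solving yields:
  a_S1 = 6/19
  a_S2 = 8/19

Starting state is S2, so the absorption probability is a_S2 = 8/19.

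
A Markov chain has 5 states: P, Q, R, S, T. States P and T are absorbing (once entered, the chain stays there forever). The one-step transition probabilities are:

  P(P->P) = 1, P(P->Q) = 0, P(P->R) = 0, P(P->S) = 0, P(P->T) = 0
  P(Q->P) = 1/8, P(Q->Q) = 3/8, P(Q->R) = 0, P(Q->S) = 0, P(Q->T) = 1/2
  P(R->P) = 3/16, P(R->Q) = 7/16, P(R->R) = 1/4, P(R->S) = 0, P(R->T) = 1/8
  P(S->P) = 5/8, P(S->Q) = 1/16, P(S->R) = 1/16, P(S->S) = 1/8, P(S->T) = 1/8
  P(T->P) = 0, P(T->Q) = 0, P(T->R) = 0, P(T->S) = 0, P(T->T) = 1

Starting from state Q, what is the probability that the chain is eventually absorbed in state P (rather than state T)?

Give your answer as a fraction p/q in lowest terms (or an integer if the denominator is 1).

Answer: 1/5

Derivation:
Let a_i = P(absorbed in P | start in state i).
Boundary conditions: a_P = 1, a_T = 0.
For each transient state i, a_i = sum_j P(i->j) * a_j:
  a_Q = 1/8*a_P + 3/8*a_Q + 0*a_R + 0*a_S + 1/2*a_T
  a_R = 3/16*a_P + 7/16*a_Q + 1/4*a_R + 0*a_S + 1/8*a_T
  a_S = 5/8*a_P + 1/16*a_Q + 1/16*a_R + 1/8*a_S + 1/8*a_T

Substituting a_P = 1 and a_T = 0, rearrange to (I - Q) a = r where r[i] = P(i -> P):
  [5/8, 0, 0] . (a_Q, a_R, a_S) = 1/8
  [-7/16, 3/4, 0] . (a_Q, a_R, a_S) = 3/16
  [-1/16, -1/16, 7/8] . (a_Q, a_R, a_S) = 5/8

Solving yields:
  a_Q = 1/5
  a_R = 11/30
  a_S = 317/420

Starting state is Q, so the absorption probability is a_Q = 1/5.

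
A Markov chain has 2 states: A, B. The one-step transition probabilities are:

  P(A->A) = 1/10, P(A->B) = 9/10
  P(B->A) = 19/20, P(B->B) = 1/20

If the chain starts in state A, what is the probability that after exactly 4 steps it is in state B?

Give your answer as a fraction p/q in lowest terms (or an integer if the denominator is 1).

Computing P^4 by repeated multiplication:
P^1 =
  A: [1/10, 9/10]
  B: [19/20, 1/20]
P^2 =
  A: [173/200, 27/200]
  B: [57/400, 343/400]
P^3 =
  A: [859/4000, 3141/4000]
  B: [6631/8000, 1369/8000]
P^4 =
  A: [61397/80000, 18603/80000]
  B: [39273/160000, 120727/160000]

(P^4)[A -> B] = 18603/80000

Answer: 18603/80000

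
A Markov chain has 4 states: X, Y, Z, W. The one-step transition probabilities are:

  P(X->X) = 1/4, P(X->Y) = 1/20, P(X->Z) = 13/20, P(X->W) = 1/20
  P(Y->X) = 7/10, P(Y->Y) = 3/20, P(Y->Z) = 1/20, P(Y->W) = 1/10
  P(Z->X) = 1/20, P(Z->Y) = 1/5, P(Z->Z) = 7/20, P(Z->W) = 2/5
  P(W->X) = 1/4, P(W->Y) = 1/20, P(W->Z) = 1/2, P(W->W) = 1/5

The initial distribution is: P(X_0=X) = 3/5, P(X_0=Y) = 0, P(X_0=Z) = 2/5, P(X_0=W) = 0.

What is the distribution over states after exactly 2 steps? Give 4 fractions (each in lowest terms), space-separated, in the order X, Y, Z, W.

Answer: 387/2000 281/2000 793/2000 539/2000

Derivation:
Propagating the distribution step by step (d_{t+1} = d_t * P):
d_0 = (X=3/5, Y=0, Z=2/5, W=0)
  d_1[X] = 3/5*1/4 + 0*7/10 + 2/5*1/20 + 0*1/4 = 17/100
  d_1[Y] = 3/5*1/20 + 0*3/20 + 2/5*1/5 + 0*1/20 = 11/100
  d_1[Z] = 3/5*13/20 + 0*1/20 + 2/5*7/20 + 0*1/2 = 53/100
  d_1[W] = 3/5*1/20 + 0*1/10 + 2/5*2/5 + 0*1/5 = 19/100
d_1 = (X=17/100, Y=11/100, Z=53/100, W=19/100)
  d_2[X] = 17/100*1/4 + 11/100*7/10 + 53/100*1/20 + 19/100*1/4 = 387/2000
  d_2[Y] = 17/100*1/20 + 11/100*3/20 + 53/100*1/5 + 19/100*1/20 = 281/2000
  d_2[Z] = 17/100*13/20 + 11/100*1/20 + 53/100*7/20 + 19/100*1/2 = 793/2000
  d_2[W] = 17/100*1/20 + 11/100*1/10 + 53/100*2/5 + 19/100*1/5 = 539/2000
d_2 = (X=387/2000, Y=281/2000, Z=793/2000, W=539/2000)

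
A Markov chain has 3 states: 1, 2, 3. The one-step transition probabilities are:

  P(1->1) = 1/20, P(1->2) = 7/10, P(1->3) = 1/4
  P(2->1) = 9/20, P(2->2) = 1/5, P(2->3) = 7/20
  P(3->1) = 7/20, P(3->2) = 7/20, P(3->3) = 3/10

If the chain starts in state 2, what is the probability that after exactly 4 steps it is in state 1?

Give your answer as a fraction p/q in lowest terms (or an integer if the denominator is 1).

Answer: 23031/80000

Derivation:
Computing P^4 by repeated multiplication:
P^1 =
  1: [1/20, 7/10, 1/4]
  2: [9/20, 1/5, 7/20]
  3: [7/20, 7/20, 3/10]
P^2 =
  1: [81/200, 21/80, 133/400]
  2: [47/200, 191/400, 23/80]
  3: [7/25, 21/50, 3/10]
P^3 =
  1: [1019/4000, 3619/8000, 2343/8000]
  2: [1309/4000, 577/1600, 2497/8000]
  3: [77/250, 77/200, 307/1000]
P^4 =
  1: [5101/16000, 59409/160000, 49581/160000]
  2: [23031/80000, 65671/160000, 48267/160000]
  3: [2961/10000, 8001/20000, 6077/20000]

(P^4)[2 -> 1] = 23031/80000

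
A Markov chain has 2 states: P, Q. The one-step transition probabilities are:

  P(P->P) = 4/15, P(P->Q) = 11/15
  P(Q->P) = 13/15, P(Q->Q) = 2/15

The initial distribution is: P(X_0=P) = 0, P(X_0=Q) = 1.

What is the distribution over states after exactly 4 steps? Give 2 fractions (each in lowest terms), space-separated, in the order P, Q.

Answer: 884/1875 991/1875

Derivation:
Propagating the distribution step by step (d_{t+1} = d_t * P):
d_0 = (P=0, Q=1)
  d_1[P] = 0*4/15 + 1*13/15 = 13/15
  d_1[Q] = 0*11/15 + 1*2/15 = 2/15
d_1 = (P=13/15, Q=2/15)
  d_2[P] = 13/15*4/15 + 2/15*13/15 = 26/75
  d_2[Q] = 13/15*11/15 + 2/15*2/15 = 49/75
d_2 = (P=26/75, Q=49/75)
  d_3[P] = 26/75*4/15 + 49/75*13/15 = 247/375
  d_3[Q] = 26/75*11/15 + 49/75*2/15 = 128/375
d_3 = (P=247/375, Q=128/375)
  d_4[P] = 247/375*4/15 + 128/375*13/15 = 884/1875
  d_4[Q] = 247/375*11/15 + 128/375*2/15 = 991/1875
d_4 = (P=884/1875, Q=991/1875)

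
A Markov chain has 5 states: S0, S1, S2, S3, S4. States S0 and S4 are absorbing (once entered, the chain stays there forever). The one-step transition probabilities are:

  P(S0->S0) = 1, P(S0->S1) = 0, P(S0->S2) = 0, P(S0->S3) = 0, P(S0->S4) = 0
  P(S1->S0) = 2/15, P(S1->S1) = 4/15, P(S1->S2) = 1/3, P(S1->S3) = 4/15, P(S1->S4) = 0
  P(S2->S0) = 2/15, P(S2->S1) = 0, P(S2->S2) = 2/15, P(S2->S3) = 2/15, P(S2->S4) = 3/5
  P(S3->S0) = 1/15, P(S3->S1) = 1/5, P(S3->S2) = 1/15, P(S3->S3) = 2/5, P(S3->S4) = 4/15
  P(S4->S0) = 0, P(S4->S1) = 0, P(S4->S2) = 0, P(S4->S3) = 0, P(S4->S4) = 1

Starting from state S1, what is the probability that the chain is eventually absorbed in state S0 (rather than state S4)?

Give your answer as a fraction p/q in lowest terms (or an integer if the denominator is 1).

Answer: 30/83

Derivation:
Let a_i = P(absorbed in S0 | start in state i).
Boundary conditions: a_S0 = 1, a_S4 = 0.
For each transient state i, a_i = sum_j P(i->j) * a_j:
  a_S1 = 2/15*a_S0 + 4/15*a_S1 + 1/3*a_S2 + 4/15*a_S3 + 0*a_S4
  a_S2 = 2/15*a_S0 + 0*a_S1 + 2/15*a_S2 + 2/15*a_S3 + 3/5*a_S4
  a_S3 = 1/15*a_S0 + 1/5*a_S1 + 1/15*a_S2 + 2/5*a_S3 + 4/15*a_S4

Substituting a_S0 = 1 and a_S4 = 0, rearrange to (I - Q) a = r where r[i] = P(i -> S0):
  [11/15, -1/3, -4/15] . (a_S1, a_S2, a_S3) = 2/15
  [0, 13/15, -2/15] . (a_S1, a_S2, a_S3) = 2/15
  [-1/5, -1/15, 3/5] . (a_S1, a_S2, a_S3) = 1/15

Solving yields:
  a_S1 = 30/83
  a_S2 = 16/83
  a_S3 = 21/83

Starting state is S1, so the absorption probability is a_S1 = 30/83.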